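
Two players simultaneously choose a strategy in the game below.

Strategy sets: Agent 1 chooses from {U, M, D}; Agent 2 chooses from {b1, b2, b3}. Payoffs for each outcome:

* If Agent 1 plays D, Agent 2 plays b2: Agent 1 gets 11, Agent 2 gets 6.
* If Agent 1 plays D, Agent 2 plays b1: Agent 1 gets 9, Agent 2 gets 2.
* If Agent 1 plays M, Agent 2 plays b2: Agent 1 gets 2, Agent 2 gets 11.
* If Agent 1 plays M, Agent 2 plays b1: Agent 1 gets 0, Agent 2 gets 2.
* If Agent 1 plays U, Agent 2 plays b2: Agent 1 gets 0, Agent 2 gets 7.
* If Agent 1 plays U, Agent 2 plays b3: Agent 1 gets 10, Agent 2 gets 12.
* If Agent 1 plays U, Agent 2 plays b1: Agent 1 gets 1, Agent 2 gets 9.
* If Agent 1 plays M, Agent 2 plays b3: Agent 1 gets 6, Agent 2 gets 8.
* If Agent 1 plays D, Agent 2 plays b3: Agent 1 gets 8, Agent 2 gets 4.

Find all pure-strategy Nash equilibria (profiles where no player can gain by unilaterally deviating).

Check each profile: it is a Nash equilibrium iff no player can strictly gain by switching unilaterally.
(U, b1): Agent 1 can switch to D (1 → 9). Not NE.
(U, b2): Agent 1 can switch to M (0 → 2). Not NE.
(U, b3): Agent 1 gets 10, best alternative 8; Agent 2 gets 12, best alternative 9. No profitable deviation — NE.
(M, b1): Agent 1 can switch to U (0 → 1). Not NE.
(M, b2): Agent 1 can switch to D (2 → 11). Not NE.
(M, b3): Agent 1 can switch to U (6 → 10). Not NE.
(D, b1): Agent 2 can switch to b2 (2 → 6). Not NE.
(D, b2): Agent 1 gets 11, best alternative 2; Agent 2 gets 6, best alternative 4. No profitable deviation — NE.
(D, b3): Agent 1 can switch to U (8 → 10). Not NE.

(U, b3); (D, b2)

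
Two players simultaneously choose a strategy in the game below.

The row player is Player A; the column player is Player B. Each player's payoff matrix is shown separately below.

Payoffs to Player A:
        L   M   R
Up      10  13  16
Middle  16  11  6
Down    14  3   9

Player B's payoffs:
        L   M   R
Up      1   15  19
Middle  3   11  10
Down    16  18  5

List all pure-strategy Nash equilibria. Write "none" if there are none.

Pure NE: (Up, R)

Player A against L: payoffs 10, 16, 14 → best response Middle.
Player A against M: payoffs 13, 11, 3 → best response Up.
Player A against R: payoffs 16, 6, 9 → best response Up.
Player B against Up: payoffs 1, 15, 19 → best response R.
Player B against Middle: payoffs 3, 11, 10 → best response M.
Player B against Down: payoffs 16, 18, 5 → best response M.
Mutual best responses: (Up, R).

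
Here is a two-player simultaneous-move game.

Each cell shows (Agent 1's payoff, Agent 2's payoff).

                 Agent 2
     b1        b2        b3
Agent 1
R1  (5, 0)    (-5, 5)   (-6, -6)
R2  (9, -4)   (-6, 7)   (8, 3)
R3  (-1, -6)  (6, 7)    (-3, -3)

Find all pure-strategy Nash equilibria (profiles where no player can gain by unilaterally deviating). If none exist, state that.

(R3, b2)

Check each profile: it is a Nash equilibrium iff no player can strictly gain by switching unilaterally.
(R1, b1): Agent 1 can switch to R2 (5 → 9). Not NE.
(R1, b2): Agent 1 can switch to R3 (-5 → 6). Not NE.
(R1, b3): Agent 1 can switch to R2 (-6 → 8). Not NE.
(R2, b1): Agent 2 can switch to b2 (-4 → 7). Not NE.
(R2, b2): Agent 1 can switch to R1 (-6 → -5). Not NE.
(R2, b3): Agent 2 can switch to b2 (3 → 7). Not NE.
(R3, b2): Agent 1 gets 6, best alternative -5; Agent 2 gets 7, best alternative -3. No profitable deviation — NE.
(The remaining 2 profiles each have a profitable deviation by the same check.)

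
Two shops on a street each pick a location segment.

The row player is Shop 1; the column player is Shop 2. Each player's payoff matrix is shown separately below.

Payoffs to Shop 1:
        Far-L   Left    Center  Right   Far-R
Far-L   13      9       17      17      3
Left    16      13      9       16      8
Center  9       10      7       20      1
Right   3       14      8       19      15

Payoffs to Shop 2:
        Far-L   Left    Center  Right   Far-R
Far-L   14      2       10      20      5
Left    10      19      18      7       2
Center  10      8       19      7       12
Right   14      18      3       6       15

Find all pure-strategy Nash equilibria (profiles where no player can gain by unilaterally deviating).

The unique pure-strategy Nash equilibrium is (Right, Left).

Shop 1 against Far-L: payoffs 13, 16, 9, 3 → best response Left.
Shop 1 against Left: payoffs 9, 13, 10, 14 → best response Right.
Shop 1 against Center: payoffs 17, 9, 7, 8 → best response Far-L.
Shop 1 against Right: payoffs 17, 16, 20, 19 → best response Center.
Shop 1 against Far-R: payoffs 3, 8, 1, 15 → best response Right.
Shop 2 against Far-L: payoffs 14, 2, 10, 20, 5 → best response Right.
Shop 2 against Left: payoffs 10, 19, 18, 7, 2 → best response Left.
Shop 2 against Center: payoffs 10, 8, 19, 7, 12 → best response Center.
Shop 2 against Right: payoffs 14, 18, 3, 6, 15 → best response Left.
Mutual best responses: (Right, Left).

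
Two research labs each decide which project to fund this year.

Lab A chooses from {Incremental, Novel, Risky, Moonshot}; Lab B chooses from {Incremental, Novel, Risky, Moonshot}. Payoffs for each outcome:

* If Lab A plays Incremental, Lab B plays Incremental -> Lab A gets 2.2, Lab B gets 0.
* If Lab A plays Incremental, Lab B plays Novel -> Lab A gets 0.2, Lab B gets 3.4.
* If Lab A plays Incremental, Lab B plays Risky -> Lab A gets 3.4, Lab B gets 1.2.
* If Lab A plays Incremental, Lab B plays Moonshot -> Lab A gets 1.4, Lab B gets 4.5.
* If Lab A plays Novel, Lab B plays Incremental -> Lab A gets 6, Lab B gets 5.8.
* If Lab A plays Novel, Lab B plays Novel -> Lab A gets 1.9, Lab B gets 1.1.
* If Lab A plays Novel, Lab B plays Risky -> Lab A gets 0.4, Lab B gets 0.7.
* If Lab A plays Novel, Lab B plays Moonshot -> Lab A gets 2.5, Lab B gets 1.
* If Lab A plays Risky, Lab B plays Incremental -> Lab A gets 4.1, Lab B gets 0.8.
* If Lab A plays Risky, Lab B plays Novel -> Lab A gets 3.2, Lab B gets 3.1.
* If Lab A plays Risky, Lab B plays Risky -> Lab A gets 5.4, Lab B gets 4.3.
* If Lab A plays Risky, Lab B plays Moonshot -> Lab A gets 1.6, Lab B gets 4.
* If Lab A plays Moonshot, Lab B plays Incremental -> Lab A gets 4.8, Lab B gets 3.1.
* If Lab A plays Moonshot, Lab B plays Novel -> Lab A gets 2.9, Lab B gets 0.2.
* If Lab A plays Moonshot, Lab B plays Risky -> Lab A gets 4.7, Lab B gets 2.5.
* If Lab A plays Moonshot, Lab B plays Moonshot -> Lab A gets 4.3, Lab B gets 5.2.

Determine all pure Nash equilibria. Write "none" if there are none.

(Incremental, Incremental): Lab A can switch to Novel (2.2 → 6). Not NE.
(Incremental, Novel): Lab A can switch to Novel (0.2 → 1.9). Not NE.
(Incremental, Risky): Lab A can switch to Risky (3.4 → 5.4). Not NE.
(Incremental, Moonshot): Lab A can switch to Novel (1.4 → 2.5). Not NE.
(Novel, Incremental): Lab A gets 6, best alternative 4.8; Lab B gets 5.8, best alternative 1.1. No profitable deviation — NE.
(Novel, Novel): Lab A can switch to Risky (1.9 → 3.2). Not NE.
(Novel, Risky): Lab A can switch to Incremental (0.4 → 3.4). Not NE.
(Novel, Moonshot): Lab A can switch to Moonshot (2.5 → 4.3). Not NE.
(Risky, Incremental): Lab A can switch to Novel (4.1 → 6). Not NE.
(Risky, Novel): Lab B can switch to Risky (3.1 → 4.3). Not NE.
(Risky, Risky): Lab A gets 5.4, best alternative 4.7; Lab B gets 4.3, best alternative 4. No profitable deviation — NE.
(Risky, Moonshot): Lab A can switch to Novel (1.6 → 2.5). Not NE.
(Moonshot, Incremental): Lab A can switch to Novel (4.8 → 6). Not NE.
(Moonshot, Novel): Lab A can switch to Risky (2.9 → 3.2). Not NE.
(Moonshot, Moonshot): Lab A gets 4.3, best alternative 2.5; Lab B gets 5.2, best alternative 3.1. No profitable deviation — NE.
(The remaining 1 profile has a profitable deviation by the same check.)

(Novel, Incremental); (Risky, Risky); (Moonshot, Moonshot)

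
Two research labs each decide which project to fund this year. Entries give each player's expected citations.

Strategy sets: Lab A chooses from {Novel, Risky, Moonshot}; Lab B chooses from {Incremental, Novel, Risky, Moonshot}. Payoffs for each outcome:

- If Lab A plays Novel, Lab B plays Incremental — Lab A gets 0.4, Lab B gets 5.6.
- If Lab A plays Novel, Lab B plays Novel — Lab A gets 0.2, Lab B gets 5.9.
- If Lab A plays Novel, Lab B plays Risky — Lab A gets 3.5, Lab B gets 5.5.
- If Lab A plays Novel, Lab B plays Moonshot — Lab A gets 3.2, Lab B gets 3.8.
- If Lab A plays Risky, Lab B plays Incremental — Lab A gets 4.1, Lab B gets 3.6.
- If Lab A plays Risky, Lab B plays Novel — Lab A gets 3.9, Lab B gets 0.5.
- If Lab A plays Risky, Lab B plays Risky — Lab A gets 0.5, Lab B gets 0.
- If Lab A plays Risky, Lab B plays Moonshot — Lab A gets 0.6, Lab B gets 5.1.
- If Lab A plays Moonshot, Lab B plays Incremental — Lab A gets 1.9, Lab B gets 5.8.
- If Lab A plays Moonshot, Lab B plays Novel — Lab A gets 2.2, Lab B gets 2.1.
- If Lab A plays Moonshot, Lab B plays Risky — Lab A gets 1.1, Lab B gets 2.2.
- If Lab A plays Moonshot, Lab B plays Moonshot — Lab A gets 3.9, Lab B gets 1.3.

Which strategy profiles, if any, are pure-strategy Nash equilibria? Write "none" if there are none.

(Novel, Incremental): Lab A can switch to Risky (0.4 → 4.1). Not NE.
(Novel, Novel): Lab A can switch to Risky (0.2 → 3.9). Not NE.
(Novel, Risky): Lab B can switch to Incremental (5.5 → 5.6). Not NE.
(Novel, Moonshot): Lab A can switch to Moonshot (3.2 → 3.9). Not NE.
(Risky, Incremental): Lab B can switch to Moonshot (3.6 → 5.1). Not NE.
(Risky, Novel): Lab B can switch to Incremental (0.5 → 3.6). Not NE.
(The remaining 6 profiles each have a profitable deviation by the same check.)

There is no pure-strategy Nash equilibrium.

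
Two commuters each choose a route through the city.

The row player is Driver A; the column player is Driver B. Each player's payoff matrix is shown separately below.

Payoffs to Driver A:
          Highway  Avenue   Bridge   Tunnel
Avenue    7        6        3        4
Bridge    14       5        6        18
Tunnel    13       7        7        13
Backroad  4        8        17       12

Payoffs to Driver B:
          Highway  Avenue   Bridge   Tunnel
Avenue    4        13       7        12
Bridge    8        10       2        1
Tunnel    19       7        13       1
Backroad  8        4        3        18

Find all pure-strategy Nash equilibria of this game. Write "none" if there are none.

none

(Avenue, Highway): Driver A can switch to Bridge (7 → 14). Not NE.
(Avenue, Avenue): Driver A can switch to Tunnel (6 → 7). Not NE.
(Avenue, Bridge): Driver A can switch to Bridge (3 → 6). Not NE.
(Avenue, Tunnel): Driver A can switch to Bridge (4 → 18). Not NE.
(Bridge, Highway): Driver B can switch to Avenue (8 → 10). Not NE.
(Bridge, Avenue): Driver A can switch to Avenue (5 → 6). Not NE.
(The remaining 10 profiles each have a profitable deviation by the same check.)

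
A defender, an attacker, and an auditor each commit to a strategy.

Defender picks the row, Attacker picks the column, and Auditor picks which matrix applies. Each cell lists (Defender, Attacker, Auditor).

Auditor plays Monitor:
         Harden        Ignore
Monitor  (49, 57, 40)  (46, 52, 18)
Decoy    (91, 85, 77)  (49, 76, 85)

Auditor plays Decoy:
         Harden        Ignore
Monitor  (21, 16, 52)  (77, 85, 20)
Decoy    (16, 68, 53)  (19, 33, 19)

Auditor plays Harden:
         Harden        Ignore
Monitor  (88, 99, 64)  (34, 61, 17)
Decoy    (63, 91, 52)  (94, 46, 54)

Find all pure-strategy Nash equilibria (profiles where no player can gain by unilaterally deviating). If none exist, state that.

Defender against (Harden, Monitor): payoffs 49, 91 → best response Decoy.
Defender against (Harden, Decoy): payoffs 21, 16 → best response Monitor.
Defender against (Harden, Harden): payoffs 88, 63 → best response Monitor.
Defender against (Ignore, Monitor): payoffs 46, 49 → best response Decoy.
Defender against (Ignore, Decoy): payoffs 77, 19 → best response Monitor.
Defender against (Ignore, Harden): payoffs 34, 94 → best response Decoy.
Attacker against (Monitor, Monitor): payoffs 57, 52 → best response Harden.
Attacker against (Monitor, Decoy): payoffs 16, 85 → best response Ignore.
Attacker against (Monitor, Harden): payoffs 99, 61 → best response Harden.
Attacker against (Decoy, Monitor): payoffs 85, 76 → best response Harden.
Attacker against (Decoy, Decoy): payoffs 68, 33 → best response Harden.
Attacker against (Decoy, Harden): payoffs 91, 46 → best response Harden.
Auditor against (Monitor, Harden): payoffs 40, 52, 64 → best response Harden.
Auditor against (Monitor, Ignore): payoffs 18, 20, 17 → best response Decoy.
Auditor against (Decoy, Harden): payoffs 77, 53, 52 → best response Monitor.
Auditor against (Decoy, Ignore): payoffs 85, 19, 54 → best response Monitor.
Mutual best responses: (Monitor, Harden, Harden); (Monitor, Ignore, Decoy); (Decoy, Harden, Monitor).

(Monitor, Harden, Harden), (Monitor, Ignore, Decoy), (Decoy, Harden, Monitor)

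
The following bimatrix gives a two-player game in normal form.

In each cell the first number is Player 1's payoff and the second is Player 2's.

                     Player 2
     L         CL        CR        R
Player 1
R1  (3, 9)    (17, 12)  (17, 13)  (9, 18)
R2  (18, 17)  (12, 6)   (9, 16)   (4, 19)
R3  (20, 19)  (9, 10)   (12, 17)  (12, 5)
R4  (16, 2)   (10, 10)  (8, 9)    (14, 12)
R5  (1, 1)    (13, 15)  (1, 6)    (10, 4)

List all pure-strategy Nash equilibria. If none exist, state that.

Player 1 against L: payoffs 3, 18, 20, 16, 1 → best response R3.
Player 1 against CL: payoffs 17, 12, 9, 10, 13 → best response R1.
Player 1 against CR: payoffs 17, 9, 12, 8, 1 → best response R1.
Player 1 against R: payoffs 9, 4, 12, 14, 10 → best response R4.
Player 2 against R1: payoffs 9, 12, 13, 18 → best response R.
Player 2 against R2: payoffs 17, 6, 16, 19 → best response R.
Player 2 against R3: payoffs 19, 10, 17, 5 → best response L.
Player 2 against R4: payoffs 2, 10, 9, 12 → best response R.
Player 2 against R5: payoffs 1, 15, 6, 4 → best response CL.
Mutual best responses: (R3, L); (R4, R).

Pure-strategy Nash equilibria: (R3, L); (R4, R)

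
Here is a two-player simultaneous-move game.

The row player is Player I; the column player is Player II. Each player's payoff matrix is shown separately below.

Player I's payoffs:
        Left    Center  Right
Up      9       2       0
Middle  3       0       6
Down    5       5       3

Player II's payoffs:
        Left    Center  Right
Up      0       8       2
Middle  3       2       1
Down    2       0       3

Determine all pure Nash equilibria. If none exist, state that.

There is no pure-strategy Nash equilibrium.

(Up, Left): Player II can switch to Center (0 → 8). Not NE.
(Up, Center): Player I can switch to Down (2 → 5). Not NE.
(Up, Right): Player I can switch to Middle (0 → 6). Not NE.
(Middle, Left): Player I can switch to Up (3 → 9). Not NE.
(Middle, Center): Player I can switch to Up (0 → 2). Not NE.
(Middle, Right): Player II can switch to Left (1 → 3). Not NE.
(The remaining 3 profiles each have a profitable deviation by the same check.)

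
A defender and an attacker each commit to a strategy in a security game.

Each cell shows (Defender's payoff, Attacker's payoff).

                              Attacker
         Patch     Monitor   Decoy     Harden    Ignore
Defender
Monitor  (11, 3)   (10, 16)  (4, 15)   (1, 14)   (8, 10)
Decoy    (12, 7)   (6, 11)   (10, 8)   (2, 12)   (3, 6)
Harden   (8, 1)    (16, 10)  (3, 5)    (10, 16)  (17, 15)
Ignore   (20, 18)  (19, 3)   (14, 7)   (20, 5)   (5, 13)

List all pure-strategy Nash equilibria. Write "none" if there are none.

The unique pure-strategy Nash equilibrium is (Ignore, Patch).

For each strategy profile, look for a profitable unilateral deviation.
(Monitor, Patch): Defender can switch to Decoy (11 → 12). Not NE.
(Monitor, Monitor): Defender can switch to Harden (10 → 16). Not NE.
(Monitor, Decoy): Defender can switch to Decoy (4 → 10). Not NE.
(Monitor, Harden): Defender can switch to Decoy (1 → 2). Not NE.
(Monitor, Ignore): Defender can switch to Harden (8 → 17). Not NE.
(Decoy, Patch): Defender can switch to Ignore (12 → 20). Not NE.
(Decoy, Monitor): Defender can switch to Monitor (6 → 10). Not NE.
(Decoy, Decoy): Defender can switch to Ignore (10 → 14). Not NE.
(Ignore, Patch): Defender gets 20, best alternative 12; Attacker gets 18, best alternative 13. No profitable deviation — NE.
(The remaining 11 profiles each have a profitable deviation by the same check.)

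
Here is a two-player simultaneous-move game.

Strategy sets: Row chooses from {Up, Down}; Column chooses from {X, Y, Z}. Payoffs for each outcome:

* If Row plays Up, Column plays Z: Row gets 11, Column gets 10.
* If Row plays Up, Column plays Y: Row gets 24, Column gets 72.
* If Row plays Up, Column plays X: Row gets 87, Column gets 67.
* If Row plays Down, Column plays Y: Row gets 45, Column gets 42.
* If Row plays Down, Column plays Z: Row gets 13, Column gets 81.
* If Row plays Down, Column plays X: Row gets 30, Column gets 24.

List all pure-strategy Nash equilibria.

The unique pure-strategy Nash equilibrium is (Down, Z).

For each strategy profile, look for a profitable unilateral deviation.
(Up, X): Column can switch to Y (67 → 72). Not NE.
(Up, Y): Row can switch to Down (24 → 45). Not NE.
(Up, Z): Row can switch to Down (11 → 13). Not NE.
(Down, X): Row can switch to Up (30 → 87). Not NE.
(Down, Y): Column can switch to Z (42 → 81). Not NE.
(Down, Z): Row gets 13, best alternative 11; Column gets 81, best alternative 42. No profitable deviation — NE.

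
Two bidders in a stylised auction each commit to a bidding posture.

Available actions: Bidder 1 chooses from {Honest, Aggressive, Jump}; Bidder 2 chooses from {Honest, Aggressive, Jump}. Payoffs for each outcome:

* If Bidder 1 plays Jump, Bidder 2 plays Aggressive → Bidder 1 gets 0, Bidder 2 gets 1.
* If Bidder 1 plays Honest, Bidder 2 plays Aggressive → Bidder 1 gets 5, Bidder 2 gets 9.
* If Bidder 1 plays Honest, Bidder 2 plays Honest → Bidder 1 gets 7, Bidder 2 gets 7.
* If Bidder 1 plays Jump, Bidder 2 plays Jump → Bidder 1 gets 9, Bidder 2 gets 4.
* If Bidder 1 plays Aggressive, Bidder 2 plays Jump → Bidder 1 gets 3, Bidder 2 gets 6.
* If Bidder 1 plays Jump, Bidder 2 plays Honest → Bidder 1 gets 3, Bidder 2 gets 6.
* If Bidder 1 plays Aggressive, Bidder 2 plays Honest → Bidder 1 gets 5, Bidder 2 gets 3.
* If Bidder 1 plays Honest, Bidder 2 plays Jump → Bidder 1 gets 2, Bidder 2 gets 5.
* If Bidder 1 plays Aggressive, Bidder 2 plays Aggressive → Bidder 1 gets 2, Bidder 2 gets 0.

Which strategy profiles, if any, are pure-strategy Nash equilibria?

Bidder 1 against Honest: payoffs 7, 5, 3 → best response Honest.
Bidder 1 against Aggressive: payoffs 5, 2, 0 → best response Honest.
Bidder 1 against Jump: payoffs 2, 3, 9 → best response Jump.
Bidder 2 against Honest: payoffs 7, 9, 5 → best response Aggressive.
Bidder 2 against Aggressive: payoffs 3, 0, 6 → best response Jump.
Bidder 2 against Jump: payoffs 6, 1, 4 → best response Honest.
Mutual best responses: (Honest, Aggressive).

The unique pure-strategy Nash equilibrium is (Honest, Aggressive).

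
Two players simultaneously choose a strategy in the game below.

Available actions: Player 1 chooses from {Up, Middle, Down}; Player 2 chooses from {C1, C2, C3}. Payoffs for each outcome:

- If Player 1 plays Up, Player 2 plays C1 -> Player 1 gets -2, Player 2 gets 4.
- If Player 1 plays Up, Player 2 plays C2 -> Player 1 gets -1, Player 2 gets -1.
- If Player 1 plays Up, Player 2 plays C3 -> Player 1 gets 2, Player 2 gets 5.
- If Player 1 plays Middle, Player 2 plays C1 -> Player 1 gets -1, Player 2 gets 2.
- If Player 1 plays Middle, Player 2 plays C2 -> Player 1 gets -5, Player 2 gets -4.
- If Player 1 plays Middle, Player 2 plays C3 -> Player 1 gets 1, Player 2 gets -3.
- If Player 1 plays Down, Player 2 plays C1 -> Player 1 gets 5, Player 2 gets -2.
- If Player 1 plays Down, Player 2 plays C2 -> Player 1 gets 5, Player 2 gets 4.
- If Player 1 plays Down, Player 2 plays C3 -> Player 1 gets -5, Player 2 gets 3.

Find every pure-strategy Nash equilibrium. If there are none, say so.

(Up, C3) and (Down, C2)

Player 1 against C1: payoffs -2, -1, 5 → best response Down.
Player 1 against C2: payoffs -1, -5, 5 → best response Down.
Player 1 against C3: payoffs 2, 1, -5 → best response Up.
Player 2 against Up: payoffs 4, -1, 5 → best response C3.
Player 2 against Middle: payoffs 2, -4, -3 → best response C1.
Player 2 against Down: payoffs -2, 4, 3 → best response C2.
Mutual best responses: (Up, C3); (Down, C2).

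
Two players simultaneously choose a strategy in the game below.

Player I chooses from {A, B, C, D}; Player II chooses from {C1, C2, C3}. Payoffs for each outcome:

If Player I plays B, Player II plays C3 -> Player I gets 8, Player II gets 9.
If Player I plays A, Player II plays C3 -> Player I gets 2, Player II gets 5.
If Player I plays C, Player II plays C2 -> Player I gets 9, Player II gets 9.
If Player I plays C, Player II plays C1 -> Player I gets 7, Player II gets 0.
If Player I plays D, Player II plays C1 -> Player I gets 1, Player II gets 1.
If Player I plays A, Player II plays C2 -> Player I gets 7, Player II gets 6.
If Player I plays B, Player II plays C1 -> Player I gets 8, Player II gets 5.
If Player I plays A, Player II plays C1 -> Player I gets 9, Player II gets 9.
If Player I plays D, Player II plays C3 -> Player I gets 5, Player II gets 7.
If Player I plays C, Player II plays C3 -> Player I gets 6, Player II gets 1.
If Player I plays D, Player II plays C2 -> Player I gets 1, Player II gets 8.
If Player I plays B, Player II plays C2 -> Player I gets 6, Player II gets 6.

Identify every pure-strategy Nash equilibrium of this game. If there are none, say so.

Pure-strategy Nash equilibria: (A, C1); (B, C3); (C, C2)

Player I against C1: payoffs 9, 8, 7, 1 → best response A.
Player I against C2: payoffs 7, 6, 9, 1 → best response C.
Player I against C3: payoffs 2, 8, 6, 5 → best response B.
Player II against A: payoffs 9, 6, 5 → best response C1.
Player II against B: payoffs 5, 6, 9 → best response C3.
Player II against C: payoffs 0, 9, 1 → best response C2.
Player II against D: payoffs 1, 8, 7 → best response C2.
Mutual best responses: (A, C1); (B, C3); (C, C2).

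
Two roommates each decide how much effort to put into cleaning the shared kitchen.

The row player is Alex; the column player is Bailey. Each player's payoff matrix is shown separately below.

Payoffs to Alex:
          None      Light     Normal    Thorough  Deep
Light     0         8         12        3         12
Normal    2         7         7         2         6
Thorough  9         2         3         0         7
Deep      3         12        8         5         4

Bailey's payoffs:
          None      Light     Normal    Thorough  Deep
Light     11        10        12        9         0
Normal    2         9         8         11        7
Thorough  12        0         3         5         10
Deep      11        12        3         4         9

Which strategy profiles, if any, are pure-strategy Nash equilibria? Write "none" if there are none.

The pure Nash equilibria are (Light, Normal) and (Thorough, None) and (Deep, Light).

(Light, None): Alex can switch to Normal (0 → 2). Not NE.
(Light, Light): Alex can switch to Deep (8 → 12). Not NE.
(Light, Normal): Alex gets 12, best alternative 8; Bailey gets 12, best alternative 11. No profitable deviation — NE.
(Light, Thorough): Alex can switch to Deep (3 → 5). Not NE.
(Light, Deep): Bailey can switch to None (0 → 11). Not NE.
(Normal, None): Alex can switch to Thorough (2 → 9). Not NE.
(Normal, Light): Alex can switch to Light (7 → 8). Not NE.
(Thorough, None): Alex gets 9, best alternative 3; Bailey gets 12, best alternative 10. No profitable deviation — NE.
(Deep, Light): Alex gets 12, best alternative 8; Bailey gets 12, best alternative 11. No profitable deviation — NE.
(The remaining 11 profiles each have a profitable deviation by the same check.)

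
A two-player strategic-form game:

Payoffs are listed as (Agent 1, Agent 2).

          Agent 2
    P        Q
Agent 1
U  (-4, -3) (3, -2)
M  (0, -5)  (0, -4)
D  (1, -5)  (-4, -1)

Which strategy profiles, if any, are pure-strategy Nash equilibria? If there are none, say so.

(U, Q)

Agent 1 against P: payoffs -4, 0, 1 → best response D.
Agent 1 against Q: payoffs 3, 0, -4 → best response U.
Agent 2 against U: payoffs -3, -2 → best response Q.
Agent 2 against M: payoffs -5, -4 → best response Q.
Agent 2 against D: payoffs -5, -1 → best response Q.
Mutual best responses: (U, Q).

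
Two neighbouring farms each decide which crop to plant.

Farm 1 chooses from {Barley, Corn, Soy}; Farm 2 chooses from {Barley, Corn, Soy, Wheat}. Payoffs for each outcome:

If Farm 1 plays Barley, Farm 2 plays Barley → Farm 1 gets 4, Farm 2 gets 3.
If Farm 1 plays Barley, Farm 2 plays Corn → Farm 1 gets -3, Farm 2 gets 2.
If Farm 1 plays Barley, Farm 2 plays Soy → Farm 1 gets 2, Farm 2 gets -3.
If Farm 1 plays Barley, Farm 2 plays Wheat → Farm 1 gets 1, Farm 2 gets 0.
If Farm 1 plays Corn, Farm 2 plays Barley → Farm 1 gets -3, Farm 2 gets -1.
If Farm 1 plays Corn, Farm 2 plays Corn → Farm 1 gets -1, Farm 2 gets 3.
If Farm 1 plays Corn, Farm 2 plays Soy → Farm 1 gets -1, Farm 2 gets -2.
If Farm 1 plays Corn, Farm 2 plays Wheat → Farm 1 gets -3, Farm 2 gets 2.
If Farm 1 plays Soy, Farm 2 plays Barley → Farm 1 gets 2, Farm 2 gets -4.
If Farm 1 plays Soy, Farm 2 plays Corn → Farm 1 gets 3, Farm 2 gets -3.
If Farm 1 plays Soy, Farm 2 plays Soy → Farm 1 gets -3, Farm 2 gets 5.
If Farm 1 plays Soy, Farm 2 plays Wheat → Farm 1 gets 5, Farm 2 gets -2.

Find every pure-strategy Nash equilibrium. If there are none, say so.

(Barley, Barley)

(Barley, Barley): Farm 1 gets 4, best alternative 2; Farm 2 gets 3, best alternative 2. No profitable deviation — NE.
(Barley, Corn): Farm 1 can switch to Corn (-3 → -1). Not NE.
(Barley, Soy): Farm 2 can switch to Barley (-3 → 3). Not NE.
(Barley, Wheat): Farm 1 can switch to Soy (1 → 5). Not NE.
(Corn, Barley): Farm 1 can switch to Barley (-3 → 4). Not NE.
(Corn, Corn): Farm 1 can switch to Soy (-1 → 3). Not NE.
(Corn, Soy): Farm 1 can switch to Barley (-1 → 2). Not NE.
(Corn, Wheat): Farm 1 can switch to Barley (-3 → 1). Not NE.
(Soy, Barley): Farm 1 can switch to Barley (2 → 4). Not NE.
(Soy, Corn): Farm 2 can switch to Soy (-3 → 5). Not NE.
(Soy, Soy): Farm 1 can switch to Barley (-3 → 2). Not NE.
(The remaining 1 profile has a profitable deviation by the same check.)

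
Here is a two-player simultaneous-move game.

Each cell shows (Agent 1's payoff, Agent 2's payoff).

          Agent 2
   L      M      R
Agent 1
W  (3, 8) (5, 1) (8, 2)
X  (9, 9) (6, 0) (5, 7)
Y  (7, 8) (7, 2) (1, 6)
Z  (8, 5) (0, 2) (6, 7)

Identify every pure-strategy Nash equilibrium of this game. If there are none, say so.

(W, L): Agent 1 can switch to X (3 → 9). Not NE.
(W, M): Agent 1 can switch to X (5 → 6). Not NE.
(W, R): Agent 2 can switch to L (2 → 8). Not NE.
(X, L): Agent 1 gets 9, best alternative 8; Agent 2 gets 9, best alternative 7. No profitable deviation — NE.
(X, M): Agent 1 can switch to Y (6 → 7). Not NE.
(X, R): Agent 1 can switch to W (5 → 8). Not NE.
(Y, L): Agent 1 can switch to X (7 → 9). Not NE.
(Y, M): Agent 2 can switch to L (2 → 8). Not NE.
(Y, R): Agent 1 can switch to W (1 → 8). Not NE.
(Z, L): Agent 1 can switch to X (8 → 9). Not NE.
(Z, M): Agent 1 can switch to W (0 → 5). Not NE.
(The remaining 1 profile has a profitable deviation by the same check.)

The unique pure-strategy Nash equilibrium is (X, L).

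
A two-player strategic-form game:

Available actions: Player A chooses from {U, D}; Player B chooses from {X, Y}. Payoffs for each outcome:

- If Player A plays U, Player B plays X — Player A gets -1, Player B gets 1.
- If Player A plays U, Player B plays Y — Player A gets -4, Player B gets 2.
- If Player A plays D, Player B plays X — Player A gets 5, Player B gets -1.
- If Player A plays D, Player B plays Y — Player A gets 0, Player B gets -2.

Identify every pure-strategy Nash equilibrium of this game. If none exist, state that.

For each player, find the best response to each opponent profile; mutual best responses are the pure NE.
Player A against X: payoffs -1, 5 → best response D.
Player A against Y: payoffs -4, 0 → best response D.
Player B against U: payoffs 1, 2 → best response Y.
Player B against D: payoffs -1, -2 → best response X.
Mutual best responses: (D, X).

Pure NE: (D, X)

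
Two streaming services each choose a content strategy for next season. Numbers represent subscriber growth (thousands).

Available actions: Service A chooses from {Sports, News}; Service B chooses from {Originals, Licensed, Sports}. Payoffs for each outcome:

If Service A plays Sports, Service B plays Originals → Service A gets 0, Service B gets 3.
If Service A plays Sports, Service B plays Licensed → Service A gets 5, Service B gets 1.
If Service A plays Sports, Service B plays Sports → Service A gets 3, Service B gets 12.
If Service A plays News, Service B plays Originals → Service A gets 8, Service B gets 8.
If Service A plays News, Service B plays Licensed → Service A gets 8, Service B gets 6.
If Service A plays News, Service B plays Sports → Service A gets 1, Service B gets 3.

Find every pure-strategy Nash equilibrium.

(Sports, Sports); (News, Originals)

For each player, find the best response to each opponent profile; mutual best responses are the pure NE.
Service A against Originals: payoffs 0, 8 → best response News.
Service A against Licensed: payoffs 5, 8 → best response News.
Service A against Sports: payoffs 3, 1 → best response Sports.
Service B against Sports: payoffs 3, 1, 12 → best response Sports.
Service B against News: payoffs 8, 6, 3 → best response Originals.
Mutual best responses: (Sports, Sports); (News, Originals).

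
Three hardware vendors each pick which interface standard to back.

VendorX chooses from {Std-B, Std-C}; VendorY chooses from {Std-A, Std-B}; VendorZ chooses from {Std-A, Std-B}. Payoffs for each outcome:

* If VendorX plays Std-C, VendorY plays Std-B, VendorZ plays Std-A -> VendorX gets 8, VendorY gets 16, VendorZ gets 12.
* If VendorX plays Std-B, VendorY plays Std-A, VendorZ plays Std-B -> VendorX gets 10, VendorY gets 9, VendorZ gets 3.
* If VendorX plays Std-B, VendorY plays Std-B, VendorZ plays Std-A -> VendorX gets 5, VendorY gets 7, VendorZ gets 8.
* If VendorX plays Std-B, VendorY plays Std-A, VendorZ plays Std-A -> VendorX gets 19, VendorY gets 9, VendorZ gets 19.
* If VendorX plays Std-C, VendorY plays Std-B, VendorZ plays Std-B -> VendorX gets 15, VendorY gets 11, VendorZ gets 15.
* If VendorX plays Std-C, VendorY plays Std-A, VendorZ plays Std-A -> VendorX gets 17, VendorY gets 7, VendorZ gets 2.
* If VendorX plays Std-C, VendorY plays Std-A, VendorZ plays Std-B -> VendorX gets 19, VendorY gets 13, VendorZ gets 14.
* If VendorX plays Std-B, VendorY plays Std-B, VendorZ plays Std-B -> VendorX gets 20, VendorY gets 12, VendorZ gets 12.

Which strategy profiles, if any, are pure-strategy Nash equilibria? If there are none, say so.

VendorX against (Std-A, Std-A): payoffs 19, 17 → best response Std-B.
VendorX against (Std-A, Std-B): payoffs 10, 19 → best response Std-C.
VendorX against (Std-B, Std-A): payoffs 5, 8 → best response Std-C.
VendorX against (Std-B, Std-B): payoffs 20, 15 → best response Std-B.
VendorY against (Std-B, Std-A): payoffs 9, 7 → best response Std-A.
VendorY against (Std-B, Std-B): payoffs 9, 12 → best response Std-B.
VendorY against (Std-C, Std-A): payoffs 7, 16 → best response Std-B.
VendorY against (Std-C, Std-B): payoffs 13, 11 → best response Std-A.
VendorZ against (Std-B, Std-A): payoffs 19, 3 → best response Std-A.
VendorZ against (Std-B, Std-B): payoffs 8, 12 → best response Std-B.
VendorZ against (Std-C, Std-A): payoffs 2, 14 → best response Std-B.
VendorZ against (Std-C, Std-B): payoffs 12, 15 → best response Std-B.
Mutual best responses: (Std-B, Std-A, Std-A); (Std-B, Std-B, Std-B); (Std-C, Std-A, Std-B).

(Std-B, Std-A, Std-A), (Std-B, Std-B, Std-B), (Std-C, Std-A, Std-B)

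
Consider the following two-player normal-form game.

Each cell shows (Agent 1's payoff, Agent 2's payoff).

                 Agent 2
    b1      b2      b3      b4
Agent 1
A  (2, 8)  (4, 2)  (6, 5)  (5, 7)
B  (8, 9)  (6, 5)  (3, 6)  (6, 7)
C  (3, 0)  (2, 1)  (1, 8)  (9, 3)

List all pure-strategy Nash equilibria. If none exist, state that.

(A, b1): Agent 1 can switch to B (2 → 8). Not NE.
(A, b2): Agent 1 can switch to B (4 → 6). Not NE.
(A, b3): Agent 2 can switch to b1 (5 → 8). Not NE.
(A, b4): Agent 1 can switch to B (5 → 6). Not NE.
(B, b1): Agent 1 gets 8, best alternative 3; Agent 2 gets 9, best alternative 7. No profitable deviation — NE.
(B, b2): Agent 2 can switch to b1 (5 → 9). Not NE.
(B, b3): Agent 1 can switch to A (3 → 6). Not NE.
(The remaining 5 profiles each have a profitable deviation by the same check.)

The unique pure-strategy Nash equilibrium is (B, b1).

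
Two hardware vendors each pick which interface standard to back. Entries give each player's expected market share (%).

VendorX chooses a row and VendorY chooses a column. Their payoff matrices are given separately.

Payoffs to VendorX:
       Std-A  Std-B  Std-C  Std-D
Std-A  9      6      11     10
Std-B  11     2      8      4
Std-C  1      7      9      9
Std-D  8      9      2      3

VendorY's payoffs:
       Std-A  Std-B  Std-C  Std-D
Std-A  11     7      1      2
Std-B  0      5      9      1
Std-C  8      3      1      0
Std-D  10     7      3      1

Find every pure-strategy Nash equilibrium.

VendorX against Std-A: payoffs 9, 11, 1, 8 → best response Std-B.
VendorX against Std-B: payoffs 6, 2, 7, 9 → best response Std-D.
VendorX against Std-C: payoffs 11, 8, 9, 2 → best response Std-A.
VendorX against Std-D: payoffs 10, 4, 9, 3 → best response Std-A.
VendorY against Std-A: payoffs 11, 7, 1, 2 → best response Std-A.
VendorY against Std-B: payoffs 0, 5, 9, 1 → best response Std-C.
VendorY against Std-C: payoffs 8, 3, 1, 0 → best response Std-A.
VendorY against Std-D: payoffs 10, 7, 3, 1 → best response Std-A.
No profile is a mutual best response for all players.

This game has no pure Nash equilibrium.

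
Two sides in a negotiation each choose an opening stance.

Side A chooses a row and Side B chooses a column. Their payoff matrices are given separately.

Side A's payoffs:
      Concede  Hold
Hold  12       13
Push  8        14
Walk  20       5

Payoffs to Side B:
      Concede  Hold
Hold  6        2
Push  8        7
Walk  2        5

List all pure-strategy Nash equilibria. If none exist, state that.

(Hold, Concede): Side A can switch to Walk (12 → 20). Not NE.
(Hold, Hold): Side A can switch to Push (13 → 14). Not NE.
(Push, Concede): Side A can switch to Hold (8 → 12). Not NE.
(Push, Hold): Side B can switch to Concede (7 → 8). Not NE.
(Walk, Concede): Side B can switch to Hold (2 → 5). Not NE.
(Walk, Hold): Side A can switch to Hold (5 → 13). Not NE.

No pure-strategy Nash equilibrium.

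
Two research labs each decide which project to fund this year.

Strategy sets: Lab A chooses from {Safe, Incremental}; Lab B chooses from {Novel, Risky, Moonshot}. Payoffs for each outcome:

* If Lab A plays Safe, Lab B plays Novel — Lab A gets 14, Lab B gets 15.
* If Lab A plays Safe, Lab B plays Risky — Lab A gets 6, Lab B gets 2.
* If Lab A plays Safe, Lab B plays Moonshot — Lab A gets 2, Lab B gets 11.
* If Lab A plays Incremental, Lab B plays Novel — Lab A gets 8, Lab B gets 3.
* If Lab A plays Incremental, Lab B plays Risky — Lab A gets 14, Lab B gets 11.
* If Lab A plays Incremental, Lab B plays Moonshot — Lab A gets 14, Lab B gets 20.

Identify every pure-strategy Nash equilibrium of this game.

Pure-strategy Nash equilibria: (Safe, Novel) and (Incremental, Moonshot)

For each player, find the best response to each opponent profile; mutual best responses are the pure NE.
Lab A against Novel: payoffs 14, 8 → best response Safe.
Lab A against Risky: payoffs 6, 14 → best response Incremental.
Lab A against Moonshot: payoffs 2, 14 → best response Incremental.
Lab B against Safe: payoffs 15, 2, 11 → best response Novel.
Lab B against Incremental: payoffs 3, 11, 20 → best response Moonshot.
Mutual best responses: (Safe, Novel); (Incremental, Moonshot).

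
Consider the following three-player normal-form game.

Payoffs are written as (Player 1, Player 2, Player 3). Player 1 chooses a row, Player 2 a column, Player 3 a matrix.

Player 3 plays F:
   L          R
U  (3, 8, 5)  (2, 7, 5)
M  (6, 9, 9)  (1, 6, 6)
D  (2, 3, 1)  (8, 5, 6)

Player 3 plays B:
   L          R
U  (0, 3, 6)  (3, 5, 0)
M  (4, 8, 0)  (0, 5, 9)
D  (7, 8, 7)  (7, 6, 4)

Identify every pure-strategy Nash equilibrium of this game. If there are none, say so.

Player 1 against (L, F): payoffs 3, 6, 2 → best response M.
Player 1 against (L, B): payoffs 0, 4, 7 → best response D.
Player 1 against (R, F): payoffs 2, 1, 8 → best response D.
Player 1 against (R, B): payoffs 3, 0, 7 → best response D.
Player 2 against (U, F): payoffs 8, 7 → best response L.
Player 2 against (U, B): payoffs 3, 5 → best response R.
Player 2 against (M, F): payoffs 9, 6 → best response L.
Player 2 against (M, B): payoffs 8, 5 → best response L.
Player 2 against (D, F): payoffs 3, 5 → best response R.
Player 2 against (D, B): payoffs 8, 6 → best response L.
Player 3 against (U, L): payoffs 5, 6 → best response B.
Player 3 against (U, R): payoffs 5, 0 → best response F.
Player 3 against (M, L): payoffs 9, 0 → best response F.
Player 3 against (M, R): payoffs 6, 9 → best response B.
Player 3 against (D, L): payoffs 1, 7 → best response B.
Player 3 against (D, R): payoffs 6, 4 → best response F.
Mutual best responses: (M, L, F); (D, L, B); (D, R, F).

(M, L, F); (D, L, B); (D, R, F)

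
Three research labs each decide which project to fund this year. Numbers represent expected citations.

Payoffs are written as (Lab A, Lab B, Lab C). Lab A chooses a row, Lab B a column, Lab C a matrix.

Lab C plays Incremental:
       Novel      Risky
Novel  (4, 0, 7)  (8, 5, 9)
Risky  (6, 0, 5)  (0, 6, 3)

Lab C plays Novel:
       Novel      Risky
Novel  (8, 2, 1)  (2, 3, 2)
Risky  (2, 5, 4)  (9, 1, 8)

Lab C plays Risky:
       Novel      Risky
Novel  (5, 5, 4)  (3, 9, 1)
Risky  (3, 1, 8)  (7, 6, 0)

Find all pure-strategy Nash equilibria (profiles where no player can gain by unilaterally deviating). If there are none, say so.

Pure NE: (Novel, Risky, Incremental)

Lab A against (Novel, Incremental): payoffs 4, 6 → best response Risky.
Lab A against (Novel, Novel): payoffs 8, 2 → best response Novel.
Lab A against (Novel, Risky): payoffs 5, 3 → best response Novel.
Lab A against (Risky, Incremental): payoffs 8, 0 → best response Novel.
Lab A against (Risky, Novel): payoffs 2, 9 → best response Risky.
Lab A against (Risky, Risky): payoffs 3, 7 → best response Risky.
Lab B against (Novel, Incremental): payoffs 0, 5 → best response Risky.
Lab B against (Novel, Novel): payoffs 2, 3 → best response Risky.
Lab B against (Novel, Risky): payoffs 5, 9 → best response Risky.
Lab B against (Risky, Incremental): payoffs 0, 6 → best response Risky.
Lab B against (Risky, Novel): payoffs 5, 1 → best response Novel.
Lab B against (Risky, Risky): payoffs 1, 6 → best response Risky.
Lab C against (Novel, Novel): payoffs 7, 1, 4 → best response Incremental.
Lab C against (Novel, Risky): payoffs 9, 2, 1 → best response Incremental.
Lab C against (Risky, Novel): payoffs 5, 4, 8 → best response Risky.
Lab C against (Risky, Risky): payoffs 3, 8, 0 → best response Novel.
Mutual best responses: (Novel, Risky, Incremental).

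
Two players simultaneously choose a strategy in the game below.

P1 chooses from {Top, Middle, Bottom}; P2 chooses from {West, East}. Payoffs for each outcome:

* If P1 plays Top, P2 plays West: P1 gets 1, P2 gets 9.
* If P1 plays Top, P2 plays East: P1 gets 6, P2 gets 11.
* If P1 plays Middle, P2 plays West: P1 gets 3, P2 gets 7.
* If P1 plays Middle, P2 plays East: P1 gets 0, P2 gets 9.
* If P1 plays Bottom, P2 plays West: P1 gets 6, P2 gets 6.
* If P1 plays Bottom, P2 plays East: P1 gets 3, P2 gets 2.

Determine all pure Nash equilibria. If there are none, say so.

The pure Nash equilibria are (Top, East) and (Bottom, West).

(Top, West): P1 can switch to Middle (1 → 3). Not NE.
(Top, East): P1 gets 6, best alternative 3; P2 gets 11, best alternative 9. No profitable deviation — NE.
(Middle, West): P1 can switch to Bottom (3 → 6). Not NE.
(Middle, East): P1 can switch to Top (0 → 6). Not NE.
(Bottom, West): P1 gets 6, best alternative 3; P2 gets 6, best alternative 2. No profitable deviation — NE.
(Bottom, East): P1 can switch to Top (3 → 6). Not NE.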